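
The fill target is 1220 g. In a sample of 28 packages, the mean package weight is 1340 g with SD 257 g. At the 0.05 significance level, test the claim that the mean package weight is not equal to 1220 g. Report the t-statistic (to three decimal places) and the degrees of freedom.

H0: μ = 1220; H1: μ ≠ 1220 (one-sample t-test, two-sided).
t = (x̄ − μ₀)/(s/√n) = (1340 − 1220)/(257/√28) = 2.471
df = n − 1 = 27
Two-sided p-value ≈ 0.020
Since p ≈ 0.020 < α = 0.05, reject H0; the data support H1.

t = 2.471, df = 27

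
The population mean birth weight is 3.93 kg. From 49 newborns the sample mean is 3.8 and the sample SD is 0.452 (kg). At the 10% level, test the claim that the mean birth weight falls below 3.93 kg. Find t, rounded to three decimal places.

H0: μ = 3.93; H1: μ < 3.93 (one-sample t-test, left-tailed).
t = (x̄ − μ₀)/(s/√n) = (3.8 − 3.93)/(0.452/√49) = -2.013
df = n − 1 = 48
p-value = P(T ≤ -2.013) ≈ 0.025
Since p ≈ 0.025 < α = 0.1, reject H0; the evidence is statistically significant.

-2.013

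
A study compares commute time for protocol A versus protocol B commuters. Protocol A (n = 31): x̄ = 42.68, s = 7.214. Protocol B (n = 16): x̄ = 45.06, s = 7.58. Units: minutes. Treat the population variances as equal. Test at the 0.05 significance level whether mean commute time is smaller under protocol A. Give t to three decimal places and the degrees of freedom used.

t = -1.054, df = 45

Let group 1 = protocol A, group 2 = protocol B. H0: μ_1 = μ_2; H1: μ_1 < μ_2 (two-sample pooled-variance t-test, left-tailed).
s_p² = [(31−1)·7.214² + (16−1)·7.58²]/(31+16−2) = 53.8467
t = (42.68 − 45.06)/√[53.8467·(1/31 + 1/16)] = -1.054
df = n₁ + n₂ − 2 = 45
p-value = P(T ≤ -1.054) ≈ 0.1488
Since p ≈ 0.1488 > α = 0.05, fail to reject H0; the data do not provide sufficient evidence against H0.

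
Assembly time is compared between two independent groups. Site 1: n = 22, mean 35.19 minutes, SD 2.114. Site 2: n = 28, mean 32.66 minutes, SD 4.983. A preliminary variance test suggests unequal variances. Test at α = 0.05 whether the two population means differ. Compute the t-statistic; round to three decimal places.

Let group 1 = site 1, group 2 = site 2. H0: μ_1 = μ_2; H1: μ_1 ≠ μ_2 (Welch's two-sample t-test, two-sided).
t = (x̄_1 − x̄_2)/√(s_1²/n_1 + s_2²/n_2) = (35.19 − 32.66)/√(2.114²/22 + 4.983²/28) = 2.423
Welch–Satterthwaite df ≈ 38.21
Two-sided p-value ≈ 0.0202
Since p ≈ 0.0202 < α = 0.05, reject H0; the evidence is statistically significant.

2.423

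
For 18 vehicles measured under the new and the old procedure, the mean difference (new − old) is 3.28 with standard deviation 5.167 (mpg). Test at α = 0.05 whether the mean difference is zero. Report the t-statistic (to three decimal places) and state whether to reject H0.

t = 2.693; reject H0

H0: μ_d = 0; H1: μ_d ≠ 0 (paired t-test on the differences, two-sided).
t = d̄/(s_d/√n) = 3.28/(5.167/√18) = 2.693
df = n − 1 = 17
Two-sided p-value ≈ 0.015
Since p ≈ 0.015 < α = 0.05, reject H0; the evidence is statistically significant.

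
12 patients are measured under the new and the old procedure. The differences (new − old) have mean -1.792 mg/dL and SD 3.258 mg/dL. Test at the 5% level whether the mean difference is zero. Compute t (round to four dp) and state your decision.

H0: μ_d = 0; H1: μ_d ≠ 0 (paired t-test on the differences, two-sided).
t = d̄/(s_d/√n) = -1.792/(3.258/√12) = -1.9054
df = n − 1 = 11
Two-sided p-value ≈ 0.083
Since p ≈ 0.083 > α = 0.05, fail to reject H0; the evidence is not statistically significant.

t = -1.9054; fail to reject H0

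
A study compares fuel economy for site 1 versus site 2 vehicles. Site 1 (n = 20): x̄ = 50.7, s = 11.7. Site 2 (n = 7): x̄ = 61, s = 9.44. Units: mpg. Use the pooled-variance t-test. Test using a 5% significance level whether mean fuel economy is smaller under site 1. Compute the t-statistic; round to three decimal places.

-2.094

Let group 1 = site 1, group 2 = site 2. H0: μ_1 = μ_2; H1: μ_1 < μ_2 (two-sample pooled-variance t-test, left-tailed).
s_p² = [(20−1)·11.7² + (7−1)·9.44²]/(20+7−2) = 125.424
t = (50.7 − 61)/√[125.424·(1/20 + 1/7)] = -2.094
df = n₁ + n₂ − 2 = 25
p-value = P(T ≤ -2.094) ≈ 0.023
Since p ≈ 0.023 < α = 0.05, reject H0; the data support H1.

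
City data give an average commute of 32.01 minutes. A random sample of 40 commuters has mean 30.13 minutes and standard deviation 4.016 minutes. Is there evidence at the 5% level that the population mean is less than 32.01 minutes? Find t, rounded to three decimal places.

-2.961

H0: μ = 32.01; H1: μ < 32.01 (one-sample t-test, left-tailed).
t = (x̄ − μ₀)/(s/√n) = (30.13 − 32.01)/(4.016/√40) = -2.961
df = n − 1 = 39
p-value = P(T ≤ -2.961) ≈ 0.0026
Since p ≈ 0.0026 < α = 0.05, reject H0; the data support H1.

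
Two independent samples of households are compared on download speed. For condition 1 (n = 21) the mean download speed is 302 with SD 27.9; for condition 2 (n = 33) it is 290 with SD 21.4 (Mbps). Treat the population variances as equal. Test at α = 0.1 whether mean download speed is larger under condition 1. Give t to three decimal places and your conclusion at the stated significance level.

Let group 1 = condition 1, group 2 = condition 2. H0: μ_1 = μ_2; H1: μ_1 > μ_2 (two-sample pooled-variance t-test, right-tailed).
s_p² = [(21−1)·27.9² + (33−1)·21.4²]/(21+33−2) = 581.21
t = (302 − 290)/√[581.21·(1/21 + 1/33)] = 1.783
df = n₁ + n₂ − 2 = 52
p-value = P(T ≥ 1.783) ≈ 0.040
Since p ≈ 0.040 < α = 0.1, reject H0; the data support H1.

t = 1.783; reject H0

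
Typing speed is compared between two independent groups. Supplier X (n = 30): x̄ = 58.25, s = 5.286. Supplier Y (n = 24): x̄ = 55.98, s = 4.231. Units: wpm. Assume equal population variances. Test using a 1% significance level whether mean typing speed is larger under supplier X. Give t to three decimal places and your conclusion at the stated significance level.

t = 1.710; fail to reject H0

Let group 1 = supplier X, group 2 = supplier Y. H0: μ_1 = μ_2; H1: μ_1 > μ_2 (two-sample pooled-variance t-test, right-tailed).
s_p² = [(30−1)·5.286² + (24−1)·4.231²]/(30+24−2) = 23.5008
t = (58.25 − 55.98)/√[23.5008·(1/30 + 1/24)] = 1.710
df = n₁ + n₂ − 2 = 52
p-value = P(T ≥ 1.710) ≈ 0.047
Since p ≈ 0.047 > α = 0.01, fail to reject H0; the evidence is not statistically significant.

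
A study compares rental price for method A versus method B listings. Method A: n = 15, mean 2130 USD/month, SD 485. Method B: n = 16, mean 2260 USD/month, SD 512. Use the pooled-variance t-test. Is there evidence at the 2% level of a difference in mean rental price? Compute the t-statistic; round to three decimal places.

Let group 1 = method A, group 2 = method B. H0: μ_1 = μ_2; H1: μ_1 ≠ μ_2 (two-sample pooled-variance t-test, two-sided).
s_p² = [(15−1)·485² + (16−1)·512²]/(15+16−2) = 249149
t = (2130 − 2260)/√[249149·(1/15 + 1/16)] = -0.725
df = n₁ + n₂ − 2 = 29
Two-sided p-value ≈ 0.4745
Since p ≈ 0.4745 > α = 0.02, fail to reject H0; the evidence is not statistically significant.

-0.725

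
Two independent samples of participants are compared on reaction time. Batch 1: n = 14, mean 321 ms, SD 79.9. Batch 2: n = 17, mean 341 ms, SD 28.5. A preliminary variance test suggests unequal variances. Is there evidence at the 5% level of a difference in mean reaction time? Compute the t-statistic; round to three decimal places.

Let group 1 = batch 1, group 2 = batch 2. H0: μ_1 = μ_2; H1: μ_1 ≠ μ_2 (Welch's two-sample t-test, two-sided).
t = (x̄_1 − x̄_2)/√(s_1²/n_1 + s_2²/n_2) = (321 − 341)/√(79.9²/14 + 28.5²/17) = -0.891
Welch–Satterthwaite df ≈ 15.73
Two-sided p-value ≈ 0.386
Since p ≈ 0.386 > α = 0.05, fail to reject H0; the evidence is not statistically significant.

-0.891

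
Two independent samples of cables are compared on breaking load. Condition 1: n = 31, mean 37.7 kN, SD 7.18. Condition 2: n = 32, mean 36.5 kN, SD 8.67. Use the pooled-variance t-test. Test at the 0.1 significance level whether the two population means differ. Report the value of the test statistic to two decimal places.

Let group 1 = condition 1, group 2 = condition 2. H0: μ_1 = μ_2; H1: μ_1 ≠ μ_2 (two-sample pooled-variance t-test, two-sided).
s_p² = [(31−1)·7.18² + (32−1)·8.67²]/(31+32−2) = 63.5542
t = (37.7 − 36.5)/√[63.5542·(1/31 + 1/32)] = 0.60
df = n₁ + n₂ − 2 = 61
Two-sided p-value ≈ 0.5525
Since p ≈ 0.5525 > α = 0.1, fail to reject H0; the data do not provide sufficient evidence against H0.

0.60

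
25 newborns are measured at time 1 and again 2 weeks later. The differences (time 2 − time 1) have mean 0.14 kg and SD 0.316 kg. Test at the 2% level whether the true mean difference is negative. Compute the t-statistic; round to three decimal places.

H0: μ_d = 0; H1: μ_d < 0 (paired t-test on the differences, left-tailed).
t = d̄/(s_d/√n) = 0.14/(0.316/√25) = 2.215
df = n − 1 = 24
p-value = P(T ≤ 2.215) ≈ 0.9818
Since p ≈ 0.9818 > α = 0.02, fail to reject H0; the data do not provide sufficient evidence against H0.

2.215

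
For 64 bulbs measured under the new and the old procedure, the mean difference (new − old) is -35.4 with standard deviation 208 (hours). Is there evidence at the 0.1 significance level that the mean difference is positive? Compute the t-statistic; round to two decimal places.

-1.36

H0: μ_d = 0; H1: μ_d > 0 (paired t-test on the differences, right-tailed).
t = d̄/(s_d/√n) = -35.4/(208/√64) = -1.36
df = n − 1 = 63
p-value = P(T ≥ -1.36) ≈ 0.911
Since p ≈ 0.911 > α = 0.1, fail to reject H0; the data do not provide sufficient evidence against H0.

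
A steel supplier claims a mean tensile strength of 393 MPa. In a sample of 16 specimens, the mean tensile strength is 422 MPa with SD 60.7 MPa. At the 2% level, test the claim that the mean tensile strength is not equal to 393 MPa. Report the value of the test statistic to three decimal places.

1.911

H0: μ = 393; H1: μ ≠ 393 (one-sample t-test, two-sided).
t = (x̄ − μ₀)/(s/√n) = (422 − 393)/(60.7/√16) = 1.911
df = n − 1 = 15
Two-sided p-value ≈ 0.0753
Since p ≈ 0.0753 > α = 0.02, fail to reject H0; the data do not provide sufficient evidence against H0.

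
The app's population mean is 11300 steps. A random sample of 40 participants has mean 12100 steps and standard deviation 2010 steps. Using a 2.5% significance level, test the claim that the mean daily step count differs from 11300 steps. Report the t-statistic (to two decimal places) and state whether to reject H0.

H0: μ = 11300; H1: μ ≠ 11300 (one-sample t-test, two-sided).
t = (x̄ − μ₀)/(s/√n) = (12100 − 11300)/(2010/√40) = 2.52
df = n − 1 = 39
Two-sided p-value ≈ 0.016
Since p ≈ 0.016 < α = 0.025, reject H0; the evidence is statistically significant.

t = 2.52; reject H0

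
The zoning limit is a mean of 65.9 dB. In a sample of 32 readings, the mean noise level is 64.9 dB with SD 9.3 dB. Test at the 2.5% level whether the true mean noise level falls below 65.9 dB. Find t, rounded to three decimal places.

-0.608

H0: μ = 65.9; H1: μ < 65.9 (one-sample t-test, left-tailed).
t = (x̄ − μ₀)/(s/√n) = (64.9 − 65.9)/(9.3/√32) = -0.608
df = n − 1 = 31
p-value = P(T ≤ -0.608) ≈ 0.274
Since p ≈ 0.274 > α = 0.025, fail to reject H0; the evidence is not statistically significant.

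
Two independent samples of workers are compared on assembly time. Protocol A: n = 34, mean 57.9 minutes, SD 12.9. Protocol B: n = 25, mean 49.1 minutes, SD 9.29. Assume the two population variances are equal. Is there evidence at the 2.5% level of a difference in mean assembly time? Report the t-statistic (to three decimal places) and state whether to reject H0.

t = 2.900; reject H0

Let group 1 = protocol A, group 2 = protocol B. H0: μ_1 = μ_2; H1: μ_1 ≠ μ_2 (two-sample pooled-variance t-test, two-sided).
s_p² = [(34−1)·12.9² + (25−1)·9.29²]/(34+25−2) = 132.681
t = (57.9 − 49.1)/√[132.681·(1/34 + 1/25)] = 2.900
df = n₁ + n₂ − 2 = 57
Two-sided p-value ≈ 0.005
Since p ≈ 0.005 < α = 0.025, reject H0; the evidence is statistically significant.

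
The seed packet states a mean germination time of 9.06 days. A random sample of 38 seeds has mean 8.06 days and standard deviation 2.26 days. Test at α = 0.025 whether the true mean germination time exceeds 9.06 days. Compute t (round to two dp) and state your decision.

t = -2.73; fail to reject H0

H0: μ = 9.06; H1: μ > 9.06 (one-sample t-test, right-tailed).
t = (x̄ − μ₀)/(s/√n) = (8.06 − 9.06)/(2.26/√38) = -2.73
df = n − 1 = 37
p-value = P(T ≥ -2.73) ≈ 0.995
Since p ≈ 0.995 > α = 0.025, fail to reject H0; the evidence is not statistically significant.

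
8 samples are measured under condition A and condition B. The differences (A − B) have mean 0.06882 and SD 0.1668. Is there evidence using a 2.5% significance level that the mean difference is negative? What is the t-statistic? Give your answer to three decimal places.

1.167

H0: μ_d = 0; H1: μ_d < 0 (paired t-test on the differences, left-tailed).
t = d̄/(s_d/√n) = 0.06882/(0.1668/√8) = 1.167
df = n − 1 = 7
p-value = P(T ≤ 1.167) ≈ 0.859
Since p ≈ 0.859 > α = 0.025, fail to reject H0; the evidence is not statistically significant.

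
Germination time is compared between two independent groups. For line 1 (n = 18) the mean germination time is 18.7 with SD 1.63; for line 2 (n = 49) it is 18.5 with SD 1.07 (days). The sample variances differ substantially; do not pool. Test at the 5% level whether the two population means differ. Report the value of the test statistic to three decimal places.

0.484

Let group 1 = line 1, group 2 = line 2. H0: μ_1 = μ_2; H1: μ_1 ≠ μ_2 (Welch's two-sample t-test, two-sided).
t = (x̄_1 − x̄_2)/√(s_1²/n_1 + s_2²/n_2) = (18.7 − 18.5)/√(1.63²/18 + 1.07²/49) = 0.484
Welch–Satterthwaite df ≈ 22.61
Two-sided p-value ≈ 0.633
Since p ≈ 0.633 > α = 0.05, fail to reject H0; the evidence is not statistically significant.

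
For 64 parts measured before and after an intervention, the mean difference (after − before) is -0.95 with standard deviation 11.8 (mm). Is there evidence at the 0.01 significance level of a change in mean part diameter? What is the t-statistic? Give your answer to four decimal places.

H0: μ_d = 0; H1: μ_d ≠ 0 (paired t-test on the differences, two-sided).
t = d̄/(s_d/√n) = -0.95/(11.8/√64) = -0.6441
df = n − 1 = 63
Two-sided p-value ≈ 0.522
Since p ≈ 0.522 > α = 0.01, fail to reject H0; the data do not provide sufficient evidence against H0.

-0.6441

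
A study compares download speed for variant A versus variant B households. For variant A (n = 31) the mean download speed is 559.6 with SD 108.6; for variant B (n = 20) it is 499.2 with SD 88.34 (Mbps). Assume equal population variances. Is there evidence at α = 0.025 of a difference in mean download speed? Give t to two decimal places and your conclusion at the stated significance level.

Let group 1 = variant A, group 2 = variant B. H0: μ_1 = μ_2; H1: μ_1 ≠ μ_2 (two-sample pooled-variance t-test, two-sided).
s_p² = [(31−1)·108.6² + (20−1)·88.34²]/(31+20−2) = 10246.8
t = (559.6 − 499.2)/√[10246.8·(1/31 + 1/20)] = 2.08
df = n₁ + n₂ − 2 = 49
Two-sided p-value ≈ 0.0427
Since p ≈ 0.0427 > α = 0.025, fail to reject H0; the data do not provide sufficient evidence against H0.

t = 2.08; fail to reject H0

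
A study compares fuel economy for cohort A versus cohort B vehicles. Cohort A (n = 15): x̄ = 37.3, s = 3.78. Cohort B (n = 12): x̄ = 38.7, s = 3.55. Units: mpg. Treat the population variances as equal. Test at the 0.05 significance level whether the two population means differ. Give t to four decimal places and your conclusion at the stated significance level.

Let group 1 = cohort A, group 2 = cohort B. H0: μ_1 = μ_2; H1: μ_1 ≠ μ_2 (two-sample pooled-variance t-test, two-sided).
s_p² = [(15−1)·3.78² + (12−1)·3.55²]/(15+12−2) = 13.5466
t = (37.3 − 38.7)/√[13.5466·(1/15 + 1/12)] = -0.9821
df = n₁ + n₂ − 2 = 25
Two-sided p-value ≈ 0.335
Since p ≈ 0.335 > α = 0.05, fail to reject H0; the evidence is not statistically significant.

t = -0.9821; fail to reject H0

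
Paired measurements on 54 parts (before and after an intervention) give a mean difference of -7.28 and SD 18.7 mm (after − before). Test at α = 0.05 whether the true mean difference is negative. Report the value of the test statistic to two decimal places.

-2.86

H0: μ_d = 0; H1: μ_d < 0 (paired t-test on the differences, left-tailed).
t = d̄/(s_d/√n) = -7.28/(18.7/√54) = -2.86
df = n − 1 = 53
p-value = P(T ≤ -2.86) ≈ 0.003
Since p ≈ 0.003 < α = 0.05, reject H0; the data support H1.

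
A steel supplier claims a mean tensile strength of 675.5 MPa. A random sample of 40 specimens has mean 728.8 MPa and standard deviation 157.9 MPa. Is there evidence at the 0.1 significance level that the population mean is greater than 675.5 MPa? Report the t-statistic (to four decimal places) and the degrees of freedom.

t = 2.1349, df = 39

H0: μ = 675.5; H1: μ > 675.5 (one-sample t-test, right-tailed).
t = (x̄ − μ₀)/(s/√n) = (728.8 − 675.5)/(157.9/√40) = 2.1349
df = n − 1 = 39
p-value = P(T ≥ 2.1349) ≈ 0.020
Since p ≈ 0.020 < α = 0.1, reject H0; the data support H1.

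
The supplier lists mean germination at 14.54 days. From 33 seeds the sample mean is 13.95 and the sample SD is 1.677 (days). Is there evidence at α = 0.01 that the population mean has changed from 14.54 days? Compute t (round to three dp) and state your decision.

H0: μ = 14.54; H1: μ ≠ 14.54 (one-sample t-test, two-sided).
t = (x̄ − μ₀)/(s/√n) = (13.95 − 14.54)/(1.677/√33) = -2.021
df = n − 1 = 32
Two-sided p-value ≈ 0.0517
Since p ≈ 0.0517 > α = 0.01, fail to reject H0; the evidence is not statistically significant.

t = -2.021; fail to reject H0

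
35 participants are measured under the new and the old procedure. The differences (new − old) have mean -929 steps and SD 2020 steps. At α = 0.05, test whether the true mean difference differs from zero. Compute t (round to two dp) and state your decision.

t = -2.72; reject H0

H0: μ_d = 0; H1: μ_d ≠ 0 (paired t-test on the differences, two-sided).
t = d̄/(s_d/√n) = -929/(2020/√35) = -2.72
df = n − 1 = 34
Two-sided p-value ≈ 0.0102
Since p ≈ 0.0102 < α = 0.05, reject H0; the evidence is statistically significant.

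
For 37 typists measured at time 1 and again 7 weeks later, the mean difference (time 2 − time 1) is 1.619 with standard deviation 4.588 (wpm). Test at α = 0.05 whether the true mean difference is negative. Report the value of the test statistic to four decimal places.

H0: μ_d = 0; H1: μ_d < 0 (paired t-test on the differences, left-tailed).
t = d̄/(s_d/√n) = 1.619/(4.588/√37) = 2.1465
df = n − 1 = 36
p-value = P(T ≤ 2.1465) ≈ 0.981
Since p ≈ 0.981 > α = 0.05, fail to reject H0; the data do not provide sufficient evidence against H0.

2.1465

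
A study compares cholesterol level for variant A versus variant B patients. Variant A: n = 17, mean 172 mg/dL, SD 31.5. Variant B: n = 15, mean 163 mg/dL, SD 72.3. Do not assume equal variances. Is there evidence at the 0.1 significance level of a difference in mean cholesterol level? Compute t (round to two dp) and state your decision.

t = 0.45; fail to reject H0

Let group 1 = variant A, group 2 = variant B. H0: μ_1 = μ_2; H1: μ_1 ≠ μ_2 (Welch's two-sample t-test, two-sided).
t = (x̄_1 − x̄_2)/√(s_1²/n_1 + s_2²/n_2) = (172 − 163)/√(31.5²/17 + 72.3²/15) = 0.45
Welch–Satterthwaite df ≈ 18.63
Two-sided p-value ≈ 0.6606
Since p ≈ 0.6606 > α = 0.1, fail to reject H0; the evidence is not statistically significant.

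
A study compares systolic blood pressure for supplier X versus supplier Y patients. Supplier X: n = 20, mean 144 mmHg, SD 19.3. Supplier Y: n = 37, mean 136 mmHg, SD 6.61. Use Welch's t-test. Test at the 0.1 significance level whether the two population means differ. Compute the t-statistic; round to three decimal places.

Let group 1 = supplier X, group 2 = supplier Y. H0: μ_1 = μ_2; H1: μ_1 ≠ μ_2 (Welch's two-sample t-test, two-sided).
t = (x̄_1 − x̄_2)/√(s_1²/n_1 + s_2²/n_2) = (144 − 136)/√(19.3²/20 + 6.61²/37) = 1.798
Welch–Satterthwaite df ≈ 21.44
Two-sided p-value ≈ 0.086
Since p ≈ 0.086 < α = 0.1, reject H0; the data support H1.

1.798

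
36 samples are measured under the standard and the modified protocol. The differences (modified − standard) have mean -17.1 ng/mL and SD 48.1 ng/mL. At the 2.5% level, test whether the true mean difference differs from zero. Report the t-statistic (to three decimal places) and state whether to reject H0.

t = -2.133; fail to reject H0

H0: μ_d = 0; H1: μ_d ≠ 0 (paired t-test on the differences, two-sided).
t = d̄/(s_d/√n) = -17.1/(48.1/√36) = -2.133
df = n − 1 = 35
Two-sided p-value ≈ 0.0400
Since p ≈ 0.0400 > α = 0.025, fail to reject H0; the evidence is not statistically significant.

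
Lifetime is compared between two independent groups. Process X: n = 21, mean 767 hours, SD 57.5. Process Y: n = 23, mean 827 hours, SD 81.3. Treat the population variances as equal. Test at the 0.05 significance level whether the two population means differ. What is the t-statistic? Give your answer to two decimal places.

Let group 1 = process X, group 2 = process Y. H0: μ_1 = μ_2; H1: μ_1 ≠ μ_2 (two-sample pooled-variance t-test, two-sided).
s_p² = [(21−1)·57.5² + (23−1)·81.3²]/(21+23−2) = 5036.62
t = (767 − 827)/√[5036.62·(1/21 + 1/23)] = -2.80
df = n₁ + n₂ − 2 = 42
Two-sided p-value ≈ 0.008
Since p ≈ 0.008 < α = 0.05, reject H0; the data support H1.

-2.80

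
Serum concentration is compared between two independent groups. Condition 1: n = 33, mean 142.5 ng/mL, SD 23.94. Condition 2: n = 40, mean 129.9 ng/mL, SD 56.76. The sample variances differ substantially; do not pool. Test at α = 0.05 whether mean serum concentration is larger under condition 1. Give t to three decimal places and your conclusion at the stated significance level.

Let group 1 = condition 1, group 2 = condition 2. H0: μ_1 = μ_2; H1: μ_1 > μ_2 (Welch's two-sample t-test, right-tailed).
t = (x̄_1 − x̄_2)/√(s_1²/n_1 + s_2²/n_2) = (142.5 − 129.9)/√(23.94²/33 + 56.76²/40) = 1.273
Welch–Satterthwaite df ≈ 54.54
p-value = P(T ≥ 1.273) ≈ 0.104
Since p ≈ 0.104 > α = 0.05, fail to reject H0; the evidence is not statistically significant.

t = 1.273; fail to reject H0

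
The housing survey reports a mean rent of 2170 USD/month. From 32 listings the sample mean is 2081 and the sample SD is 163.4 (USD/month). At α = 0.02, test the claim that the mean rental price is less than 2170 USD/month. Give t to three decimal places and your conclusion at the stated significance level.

t = -3.081; reject H0

H0: μ = 2170; H1: μ < 2170 (one-sample t-test, left-tailed).
t = (x̄ − μ₀)/(s/√n) = (2081 − 2170)/(163.4/√32) = -3.081
df = n − 1 = 31
p-value = P(T ≤ -3.081) ≈ 0.0022
Since p ≈ 0.0022 < α = 0.02, reject H0; the evidence is statistically significant.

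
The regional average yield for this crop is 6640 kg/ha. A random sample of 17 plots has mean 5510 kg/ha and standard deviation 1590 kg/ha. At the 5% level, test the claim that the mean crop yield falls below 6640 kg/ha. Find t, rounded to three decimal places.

H0: μ = 6640; H1: μ < 6640 (one-sample t-test, left-tailed).
t = (x̄ − μ₀)/(s/√n) = (5510 − 6640)/(1590/√17) = -2.930
df = n − 1 = 16
p-value = P(T ≤ -2.930) ≈ 0.005
Since p ≈ 0.005 < α = 0.05, reject H0; the data support H1.

-2.930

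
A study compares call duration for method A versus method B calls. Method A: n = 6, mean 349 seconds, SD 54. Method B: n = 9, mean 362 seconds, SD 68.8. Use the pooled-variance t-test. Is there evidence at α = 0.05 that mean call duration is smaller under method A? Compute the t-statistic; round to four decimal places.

Let group 1 = method A, group 2 = method B. H0: μ_1 = μ_2; H1: μ_1 < μ_2 (two-sample pooled-variance t-test, left-tailed).
s_p² = [(6−1)·54² + (9−1)·68.8²]/(6+9−2) = 4034.42
t = (349 − 362)/√[4034.42·(1/6 + 1/9)] = -0.3883
df = n₁ + n₂ − 2 = 13
p-value = P(T ≤ -0.3883) ≈ 0.352
Since p ≈ 0.352 > α = 0.05, fail to reject H0; the evidence is not statistically significant.

-0.3883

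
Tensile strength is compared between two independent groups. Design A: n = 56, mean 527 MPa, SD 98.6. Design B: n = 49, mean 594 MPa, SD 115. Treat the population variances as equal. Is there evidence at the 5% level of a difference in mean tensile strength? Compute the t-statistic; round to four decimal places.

-3.2143

Let group 1 = design A, group 2 = design B. H0: μ_1 = μ_2; H1: μ_1 ≠ μ_2 (two-sample pooled-variance t-test, two-sided).
s_p² = [(56−1)·98.6² + (49−1)·115²]/(56+49−2) = 11354.4
t = (527 − 594)/√[11354.4·(1/56 + 1/49)] = -3.2143
df = n₁ + n₂ − 2 = 103
Two-sided p-value ≈ 0.002
Since p ≈ 0.002 < α = 0.05, reject H0; the evidence is statistically significant.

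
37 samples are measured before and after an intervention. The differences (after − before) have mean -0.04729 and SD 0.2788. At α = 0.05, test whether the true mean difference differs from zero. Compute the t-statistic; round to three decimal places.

H0: μ_d = 0; H1: μ_d ≠ 0 (paired t-test on the differences, two-sided).
t = d̄/(s_d/√n) = -0.04729/(0.2788/√37) = -1.032
df = n − 1 = 36
Two-sided p-value ≈ 0.309
Since p ≈ 0.309 > α = 0.05, fail to reject H0; the data do not provide sufficient evidence against H0.

-1.032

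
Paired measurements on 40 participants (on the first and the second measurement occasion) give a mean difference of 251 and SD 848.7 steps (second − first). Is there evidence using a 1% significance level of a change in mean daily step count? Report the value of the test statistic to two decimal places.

H0: μ_d = 0; H1: μ_d ≠ 0 (paired t-test on the differences, two-sided).
t = d̄/(s_d/√n) = 251/(848.7/√40) = 1.87
df = n − 1 = 39
Two-sided p-value ≈ 0.0689
Since p ≈ 0.0689 > α = 0.01, fail to reject H0; the evidence is not statistically significant.

1.87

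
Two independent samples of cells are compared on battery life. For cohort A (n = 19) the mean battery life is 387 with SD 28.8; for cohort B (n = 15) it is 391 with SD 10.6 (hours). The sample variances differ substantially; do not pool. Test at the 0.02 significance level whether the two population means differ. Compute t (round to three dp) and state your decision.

t = -0.559; fail to reject H0

Let group 1 = cohort A, group 2 = cohort B. H0: μ_1 = μ_2; H1: μ_1 ≠ μ_2 (Welch's two-sample t-test, two-sided).
t = (x̄_1 − x̄_2)/√(s_1²/n_1 + s_2²/n_2) = (387 − 391)/√(28.8²/19 + 10.6²/15) = -0.559
Welch–Satterthwaite df ≈ 23.81
Two-sided p-value ≈ 0.581
Since p ≈ 0.581 > α = 0.02, fail to reject H0; the data do not provide sufficient evidence against H0.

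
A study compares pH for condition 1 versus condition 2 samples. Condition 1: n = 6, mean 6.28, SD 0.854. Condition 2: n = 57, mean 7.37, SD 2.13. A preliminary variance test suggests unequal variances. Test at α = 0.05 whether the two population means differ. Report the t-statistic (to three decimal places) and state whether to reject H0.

t = -2.430; reject H0

Let group 1 = condition 1, group 2 = condition 2. H0: μ_1 = μ_2; H1: μ_1 ≠ μ_2 (Welch's two-sample t-test, two-sided).
t = (x̄_1 − x̄_2)/√(s_1²/n_1 + s_2²/n_2) = (6.28 − 7.37)/√(0.854²/6 + 2.13²/57) = -2.430
Welch–Satterthwaite df ≈ 13.19
Two-sided p-value ≈ 0.030
Since p ≈ 0.030 < α = 0.05, reject H0; the data support H1.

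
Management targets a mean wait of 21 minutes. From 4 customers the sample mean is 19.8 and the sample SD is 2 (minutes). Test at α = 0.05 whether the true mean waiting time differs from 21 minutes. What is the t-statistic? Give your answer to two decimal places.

-1.20

H0: μ = 21; H1: μ ≠ 21 (one-sample t-test, two-sided).
t = (x̄ − μ₀)/(s/√n) = (19.8 − 21)/(2/√4) = -1.20
df = n − 1 = 3
Two-sided p-value ≈ 0.3163
Since p ≈ 0.3163 > α = 0.05, fail to reject H0; the data do not provide sufficient evidence against H0.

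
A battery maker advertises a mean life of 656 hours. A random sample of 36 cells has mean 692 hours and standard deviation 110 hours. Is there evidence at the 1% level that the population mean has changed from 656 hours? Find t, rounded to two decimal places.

1.96

H0: μ = 656; H1: μ ≠ 656 (one-sample t-test, two-sided).
t = (x̄ − μ₀)/(s/√n) = (692 − 656)/(110/√36) = 1.96
df = n − 1 = 35
Two-sided p-value ≈ 0.0576
Since p ≈ 0.0576 > α = 0.01, fail to reject H0; the evidence is not statistically significant.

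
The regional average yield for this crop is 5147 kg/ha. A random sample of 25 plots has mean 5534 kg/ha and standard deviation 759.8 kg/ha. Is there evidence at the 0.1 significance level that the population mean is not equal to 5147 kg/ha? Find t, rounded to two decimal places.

2.55

H0: μ = 5147; H1: μ ≠ 5147 (one-sample t-test, two-sided).
t = (x̄ − μ₀)/(s/√n) = (5534 − 5147)/(759.8/√25) = 2.55
df = n − 1 = 24
Two-sided p-value ≈ 0.018
Since p ≈ 0.018 < α = 0.1, reject H0; the data support H1.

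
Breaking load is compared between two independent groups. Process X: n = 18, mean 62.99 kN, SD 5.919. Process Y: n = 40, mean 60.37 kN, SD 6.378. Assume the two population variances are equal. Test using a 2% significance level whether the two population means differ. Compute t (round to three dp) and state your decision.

t = 1.479; fail to reject H0

Let group 1 = process X, group 2 = process Y. H0: μ_1 = μ_2; H1: μ_1 ≠ μ_2 (two-sample pooled-variance t-test, two-sided).
s_p² = [(18−1)·5.919² + (40−1)·6.378²]/(18+40−2) = 38.9654
t = (62.99 − 60.37)/√[38.9654·(1/18 + 1/40)] = 1.479
df = n₁ + n₂ − 2 = 56
Two-sided p-value ≈ 0.1448
Since p ≈ 0.1448 > α = 0.02, fail to reject H0; the data do not provide sufficient evidence against H0.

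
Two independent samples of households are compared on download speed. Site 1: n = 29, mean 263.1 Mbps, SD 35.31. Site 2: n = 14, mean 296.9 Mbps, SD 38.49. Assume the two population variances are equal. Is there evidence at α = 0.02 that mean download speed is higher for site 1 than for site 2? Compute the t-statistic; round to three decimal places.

-2.857

Let group 1 = site 1, group 2 = site 2. H0: μ_1 = μ_2; H1: μ_1 > μ_2 (two-sample pooled-variance t-test, right-tailed).
s_p² = [(29−1)·35.31² + (14−1)·38.49²]/(29+14−2) = 1321.21
t = (263.1 − 296.9)/√[1321.21·(1/29 + 1/14)] = -2.857
df = n₁ + n₂ − 2 = 41
p-value = P(T ≥ -2.857) ≈ 0.997
Since p ≈ 0.997 > α = 0.02, fail to reject H0; the evidence is not statistically significant.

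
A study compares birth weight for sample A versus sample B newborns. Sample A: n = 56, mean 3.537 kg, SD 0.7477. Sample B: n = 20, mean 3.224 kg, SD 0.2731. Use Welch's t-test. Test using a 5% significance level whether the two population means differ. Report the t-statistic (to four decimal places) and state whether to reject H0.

Let group 1 = sample A, group 2 = sample B. H0: μ_1 = μ_2; H1: μ_1 ≠ μ_2 (Welch's two-sample t-test, two-sided).
t = (x̄_1 − x̄_2)/√(s_1²/n_1 + s_2²/n_2) = (3.537 − 3.224)/√(0.7477²/56 + 0.2731²/20) = 2.6729
Welch–Satterthwaite df ≈ 73.91
Two-sided p-value ≈ 0.009
Since p ≈ 0.009 < α = 0.05, reject H0; the data support H1.

t = 2.6729; reject H0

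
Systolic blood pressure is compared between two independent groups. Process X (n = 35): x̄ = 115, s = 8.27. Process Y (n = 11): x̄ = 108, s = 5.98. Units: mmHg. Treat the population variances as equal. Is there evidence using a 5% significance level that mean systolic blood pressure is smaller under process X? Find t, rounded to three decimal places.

Let group 1 = process X, group 2 = process Y. H0: μ_1 = μ_2; H1: μ_1 < μ_2 (two-sample pooled-variance t-test, left-tailed).
s_p² = [(35−1)·8.27² + (11−1)·5.98²]/(35+11−2) = 60.9764
t = (115 − 108)/√[60.9764·(1/35 + 1/11)] = 2.593
df = n₁ + n₂ − 2 = 44
p-value = P(T ≤ 2.593) ≈ 0.994
Since p ≈ 0.994 > α = 0.05, fail to reject H0; the data do not provide sufficient evidence against H0.

2.593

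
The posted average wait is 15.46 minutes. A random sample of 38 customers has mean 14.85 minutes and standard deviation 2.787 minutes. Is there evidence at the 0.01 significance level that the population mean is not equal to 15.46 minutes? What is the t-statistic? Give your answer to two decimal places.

-1.35

H0: μ = 15.46; H1: μ ≠ 15.46 (one-sample t-test, two-sided).
t = (x̄ − μ₀)/(s/√n) = (14.85 − 15.46)/(2.787/√38) = -1.35
df = n − 1 = 37
Two-sided p-value ≈ 0.1855
Since p ≈ 0.1855 > α = 0.01, fail to reject H0; the evidence is not statistically significant.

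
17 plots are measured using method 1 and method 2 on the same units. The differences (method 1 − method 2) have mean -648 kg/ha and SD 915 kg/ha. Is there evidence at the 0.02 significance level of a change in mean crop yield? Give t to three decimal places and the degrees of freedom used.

H0: μ_d = 0; H1: μ_d ≠ 0 (paired t-test on the differences, two-sided).
t = d̄/(s_d/√n) = -648/(915/√17) = -2.920
df = n − 1 = 16
Two-sided p-value ≈ 0.0100
Since p ≈ 0.0100 < α = 0.02, reject H0; the data support H1.

t = -2.920, df = 16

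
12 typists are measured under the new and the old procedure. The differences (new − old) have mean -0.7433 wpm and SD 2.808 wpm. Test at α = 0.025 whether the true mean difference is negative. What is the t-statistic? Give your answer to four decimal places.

H0: μ_d = 0; H1: μ_d < 0 (paired t-test on the differences, left-tailed).
t = d̄/(s_d/√n) = -0.7433/(2.808/√12) = -0.9170
df = n − 1 = 11
p-value = P(T ≤ -0.9170) ≈ 0.1894
Since p ≈ 0.1894 > α = 0.025, fail to reject H0; the evidence is not statistically significant.

-0.9170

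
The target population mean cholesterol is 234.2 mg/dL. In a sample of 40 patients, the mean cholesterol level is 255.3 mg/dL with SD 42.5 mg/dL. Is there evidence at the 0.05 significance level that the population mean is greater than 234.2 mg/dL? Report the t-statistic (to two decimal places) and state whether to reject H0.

t = 3.14; reject H0

H0: μ = 234.2; H1: μ > 234.2 (one-sample t-test, right-tailed).
t = (x̄ − μ₀)/(s/√n) = (255.3 − 234.2)/(42.5/√40) = 3.14
df = n − 1 = 39
p-value = P(T ≥ 3.14) ≈ 0.0016
Since p ≈ 0.0016 < α = 0.05, reject H0; the data support H1.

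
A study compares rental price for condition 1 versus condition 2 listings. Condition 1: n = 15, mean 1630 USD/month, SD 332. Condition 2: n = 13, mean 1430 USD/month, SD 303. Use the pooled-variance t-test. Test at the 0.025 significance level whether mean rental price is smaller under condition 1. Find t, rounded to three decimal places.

1.655

Let group 1 = condition 1, group 2 = condition 2. H0: μ_1 = μ_2; H1: μ_1 < μ_2 (two-sample pooled-variance t-test, left-tailed).
s_p² = [(15−1)·332² + (13−1)·303²]/(15+13−2) = 101725
t = (1630 − 1430)/√[101725·(1/15 + 1/13)] = 1.655
df = n₁ + n₂ − 2 = 26
p-value = P(T ≤ 1.655) ≈ 0.945
Since p ≈ 0.945 > α = 0.025, fail to reject H0; the evidence is not statistically significant.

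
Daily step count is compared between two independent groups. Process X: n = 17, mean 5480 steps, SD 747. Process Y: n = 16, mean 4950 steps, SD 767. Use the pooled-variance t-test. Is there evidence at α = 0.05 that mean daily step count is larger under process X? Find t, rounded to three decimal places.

2.011

Let group 1 = process X, group 2 = process Y. H0: μ_1 = μ_2; H1: μ_1 > μ_2 (two-sample pooled-variance t-test, right-tailed).
s_p² = [(17−1)·747² + (16−1)·767²]/(17+16−2) = 572661
t = (5480 − 4950)/√[572661·(1/17 + 1/16)] = 2.011
df = n₁ + n₂ − 2 = 31
p-value = P(T ≥ 2.011) ≈ 0.027
Since p ≈ 0.027 < α = 0.05, reject H0; the evidence is statistically significant.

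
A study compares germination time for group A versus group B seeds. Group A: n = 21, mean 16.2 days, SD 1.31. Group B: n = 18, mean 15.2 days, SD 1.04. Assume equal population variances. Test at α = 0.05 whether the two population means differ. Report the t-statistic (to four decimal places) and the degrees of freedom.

t = 2.6084, df = 37

Let group 1 = group A, group 2 = group B. H0: μ_1 = μ_2; H1: μ_1 ≠ μ_2 (two-sample pooled-variance t-test, two-sided).
s_p² = [(21−1)·1.31² + (18−1)·1.04²]/(21+18−2) = 1.42457
t = (16.2 − 15.2)/√[1.42457·(1/21 + 1/18)] = 2.6084
df = n₁ + n₂ − 2 = 37
Two-sided p-value ≈ 0.013
Since p ≈ 0.013 < α = 0.05, reject H0; the evidence is statistically significant.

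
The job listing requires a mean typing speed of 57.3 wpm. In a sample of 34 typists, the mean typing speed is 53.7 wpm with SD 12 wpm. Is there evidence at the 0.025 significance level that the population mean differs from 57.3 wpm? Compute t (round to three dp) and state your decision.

t = -1.749; fail to reject H0

H0: μ = 57.3; H1: μ ≠ 57.3 (one-sample t-test, two-sided).
t = (x̄ − μ₀)/(s/√n) = (53.7 − 57.3)/(12/√34) = -1.749
df = n − 1 = 33
Two-sided p-value ≈ 0.090
Since p ≈ 0.090 > α = 0.025, fail to reject H0; the data do not provide sufficient evidence against H0.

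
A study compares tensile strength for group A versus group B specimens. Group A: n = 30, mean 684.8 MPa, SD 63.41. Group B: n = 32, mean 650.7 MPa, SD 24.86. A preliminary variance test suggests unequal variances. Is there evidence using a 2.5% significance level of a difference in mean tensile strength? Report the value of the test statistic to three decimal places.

2.754

Let group 1 = group A, group 2 = group B. H0: μ_1 = μ_2; H1: μ_1 ≠ μ_2 (Welch's two-sample t-test, two-sided).
t = (x̄_1 − x̄_2)/√(s_1²/n_1 + s_2²/n_2) = (684.8 − 650.7)/√(63.41²/30 + 24.86²/32) = 2.754
Welch–Satterthwaite df ≈ 37.24
Two-sided p-value ≈ 0.0091
Since p ≈ 0.0091 < α = 0.025, reject H0; the evidence is statistically significant.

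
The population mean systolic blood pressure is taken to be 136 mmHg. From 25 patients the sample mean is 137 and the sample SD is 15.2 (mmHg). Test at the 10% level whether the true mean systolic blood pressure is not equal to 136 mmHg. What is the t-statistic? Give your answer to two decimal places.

H0: μ = 136; H1: μ ≠ 136 (one-sample t-test, two-sided).
t = (x̄ − μ₀)/(s/√n) = (137 − 136)/(15.2/√25) = 0.33
df = n − 1 = 24
Two-sided p-value ≈ 0.745
Since p ≈ 0.745 > α = 0.1, fail to reject H0; the evidence is not statistically significant.

0.33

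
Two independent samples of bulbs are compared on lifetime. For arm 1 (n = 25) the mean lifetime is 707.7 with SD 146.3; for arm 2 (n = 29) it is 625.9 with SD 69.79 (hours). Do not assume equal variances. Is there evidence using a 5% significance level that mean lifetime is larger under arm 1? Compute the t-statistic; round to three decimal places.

2.556

Let group 1 = arm 1, group 2 = arm 2. H0: μ_1 = μ_2; H1: μ_1 > μ_2 (Welch's two-sample t-test, right-tailed).
t = (x̄_1 − x̄_2)/√(s_1²/n_1 + s_2²/n_2) = (707.7 − 625.9)/√(146.3²/25 + 69.79²/29) = 2.556
Welch–Satterthwaite df ≈ 33.24
p-value = P(T ≥ 2.556) ≈ 0.0077
Since p ≈ 0.0077 < α = 0.05, reject H0; the data support H1.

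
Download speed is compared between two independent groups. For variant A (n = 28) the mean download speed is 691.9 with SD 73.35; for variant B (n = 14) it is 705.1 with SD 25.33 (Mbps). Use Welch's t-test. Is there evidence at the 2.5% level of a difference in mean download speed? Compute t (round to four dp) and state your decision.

Let group 1 = variant A, group 2 = variant B. H0: μ_1 = μ_2; H1: μ_1 ≠ μ_2 (Welch's two-sample t-test, two-sided).
t = (x̄_1 − x̄_2)/√(s_1²/n_1 + s_2²/n_2) = (691.9 − 705.1)/√(73.35²/28 + 25.33²/14) = -0.8557
Welch–Satterthwaite df ≈ 37.04
Two-sided p-value ≈ 0.398
Since p ≈ 0.398 > α = 0.025, fail to reject H0; the evidence is not statistically significant.

t = -0.8557; fail to reject H0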